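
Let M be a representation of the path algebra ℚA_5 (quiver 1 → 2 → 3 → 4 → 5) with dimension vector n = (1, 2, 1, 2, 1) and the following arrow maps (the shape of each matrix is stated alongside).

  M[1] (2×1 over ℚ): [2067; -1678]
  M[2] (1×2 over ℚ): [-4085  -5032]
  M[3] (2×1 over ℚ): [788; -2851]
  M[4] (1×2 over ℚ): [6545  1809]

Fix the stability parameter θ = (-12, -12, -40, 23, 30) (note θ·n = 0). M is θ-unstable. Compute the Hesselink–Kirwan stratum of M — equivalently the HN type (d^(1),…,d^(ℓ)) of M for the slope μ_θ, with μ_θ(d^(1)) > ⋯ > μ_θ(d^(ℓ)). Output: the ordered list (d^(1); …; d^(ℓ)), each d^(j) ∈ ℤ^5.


Interval decomposition of M: I[1,5], I[2,2], I[4,4].
HN type (ℓ=4): μ^(1)=30; μ^(2)=23; μ^(3)=-12; μ^(4)=-64/3

((0, 0, 0, 0, 1); (0, 0, 0, 2, 0); (0, 1, 0, 0, 0); (1, 1, 1, 0, 0))


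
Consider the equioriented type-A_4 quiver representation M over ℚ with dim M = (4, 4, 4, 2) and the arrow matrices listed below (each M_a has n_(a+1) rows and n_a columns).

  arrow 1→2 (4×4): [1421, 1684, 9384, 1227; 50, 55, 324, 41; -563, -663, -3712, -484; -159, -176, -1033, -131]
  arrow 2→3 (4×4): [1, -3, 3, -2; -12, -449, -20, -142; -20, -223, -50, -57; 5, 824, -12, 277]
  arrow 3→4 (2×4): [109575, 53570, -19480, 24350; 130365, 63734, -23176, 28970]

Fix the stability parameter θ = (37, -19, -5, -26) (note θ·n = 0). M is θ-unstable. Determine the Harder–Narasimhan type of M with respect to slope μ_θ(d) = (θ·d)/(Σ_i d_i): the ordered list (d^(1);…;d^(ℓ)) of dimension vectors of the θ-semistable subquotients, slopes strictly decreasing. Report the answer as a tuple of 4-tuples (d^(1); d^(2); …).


Via rank(M_{q-1}∘⋯∘M_p): M ≅ I[1,1], I[1,3]^2, I[1,4], I[2,3], I[4,4].
μ_θ-semistable layers: μ^(1)=37; μ^(2)=13/3; μ^(3)=-13/4; μ^(4)=-5; μ^(5)=-19; μ^(6)=-26

((1, 0, 0, 0); (2, 2, 2, 0); (1, 1, 1, 1); (0, 0, 1, 0); (0, 1, 0, 0); (0, 0, 0, 1))


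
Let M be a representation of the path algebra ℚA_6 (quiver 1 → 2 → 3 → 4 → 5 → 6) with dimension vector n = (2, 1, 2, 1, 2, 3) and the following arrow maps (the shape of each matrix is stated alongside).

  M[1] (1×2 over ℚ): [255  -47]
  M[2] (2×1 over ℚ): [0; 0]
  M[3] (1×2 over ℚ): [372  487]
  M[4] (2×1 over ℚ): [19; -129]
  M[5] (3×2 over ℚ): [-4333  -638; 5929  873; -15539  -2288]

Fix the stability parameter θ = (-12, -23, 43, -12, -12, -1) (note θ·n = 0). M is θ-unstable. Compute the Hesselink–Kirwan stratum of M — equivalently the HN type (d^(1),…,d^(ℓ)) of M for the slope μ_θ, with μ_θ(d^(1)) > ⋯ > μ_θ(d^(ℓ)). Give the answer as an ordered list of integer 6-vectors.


Barcode: M ≅ I[1,1], I[1,2], I[3,3], I[3,6], I[5,6], I[6,6]. HN layers by μ_θ (5 steps, strictly decreasing):
  μ^(1)=43; μ^(2)=9/2; μ^(3)=-1; μ^(4)=-12; μ^(5)=-35/2

((0, 0, 1, 0, 0, 0); (0, 0, 1, 1, 1, 1); (0, 0, 0, 0, 0, 2); (1, 0, 0, 0, 1, 0); (1, 1, 0, 0, 0, 0))


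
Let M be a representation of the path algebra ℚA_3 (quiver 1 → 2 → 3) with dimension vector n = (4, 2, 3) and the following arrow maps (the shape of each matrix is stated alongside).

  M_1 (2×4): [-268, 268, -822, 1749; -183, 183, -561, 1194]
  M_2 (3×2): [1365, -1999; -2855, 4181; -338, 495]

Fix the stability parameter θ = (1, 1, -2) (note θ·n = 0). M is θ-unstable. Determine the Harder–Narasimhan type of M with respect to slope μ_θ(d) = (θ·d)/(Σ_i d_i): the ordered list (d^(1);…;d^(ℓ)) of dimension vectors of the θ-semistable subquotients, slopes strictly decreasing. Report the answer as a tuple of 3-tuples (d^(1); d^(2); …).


Via rank(M_{q-1}∘⋯∘M_p): M ≅ I[1,1]^2, I[1,3]^2, I[3,3].
μ_θ-semistable layers: μ^(1)=1; μ^(2)=0; μ^(3)=-2

((2, 0, 0); (2, 2, 2); (0, 0, 1))


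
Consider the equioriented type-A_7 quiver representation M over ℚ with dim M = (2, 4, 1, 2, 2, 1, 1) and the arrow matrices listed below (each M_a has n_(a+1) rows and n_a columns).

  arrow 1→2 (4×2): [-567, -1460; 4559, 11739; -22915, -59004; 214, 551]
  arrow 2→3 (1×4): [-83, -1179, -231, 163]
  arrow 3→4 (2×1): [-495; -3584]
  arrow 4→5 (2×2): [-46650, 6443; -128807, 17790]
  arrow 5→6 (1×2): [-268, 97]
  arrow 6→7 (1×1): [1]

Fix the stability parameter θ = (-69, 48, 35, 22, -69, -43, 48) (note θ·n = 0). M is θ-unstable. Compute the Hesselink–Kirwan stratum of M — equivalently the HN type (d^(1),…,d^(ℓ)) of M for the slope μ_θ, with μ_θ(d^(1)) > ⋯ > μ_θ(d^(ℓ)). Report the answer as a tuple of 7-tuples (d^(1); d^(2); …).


Via rank(M_{q-1}∘⋯∘M_p): M ≅ I[1,2], I[1,7], I[2,2]^2, I[4,5].
μ_θ-semistable layers: μ^(1)=48; μ^(2)=-7/5; μ^(3)=-47/2; μ^(4)=-69

((0, 3, 0, 0, 0, 0, 1); (0, 1, 1, 1, 1, 1, 0); (0, 0, 0, 1, 1, 0, 0); (2, 0, 0, 0, 0, 0, 0))


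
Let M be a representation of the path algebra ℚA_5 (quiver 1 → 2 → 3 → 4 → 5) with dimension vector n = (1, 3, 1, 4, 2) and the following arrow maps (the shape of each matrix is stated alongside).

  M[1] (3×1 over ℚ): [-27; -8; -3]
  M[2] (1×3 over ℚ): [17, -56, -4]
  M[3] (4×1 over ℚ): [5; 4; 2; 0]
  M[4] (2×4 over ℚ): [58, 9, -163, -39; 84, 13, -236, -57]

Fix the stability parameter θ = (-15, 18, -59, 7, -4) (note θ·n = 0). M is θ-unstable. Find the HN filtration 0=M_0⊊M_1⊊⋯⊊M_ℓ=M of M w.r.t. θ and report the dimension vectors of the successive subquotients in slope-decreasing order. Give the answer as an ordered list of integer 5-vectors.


Barcode: M ≅ I[1,4], I[2,2]^2, I[4,4], I[4,5]^2. HN layers by μ_θ (4 steps, strictly decreasing):
  μ^(1)=18; μ^(2)=7; μ^(3)=3/2; μ^(4)=-56/3

((0, 2, 0, 0, 0); (0, 0, 0, 2, 0); (0, 0, 0, 2, 2); (1, 1, 1, 0, 0))


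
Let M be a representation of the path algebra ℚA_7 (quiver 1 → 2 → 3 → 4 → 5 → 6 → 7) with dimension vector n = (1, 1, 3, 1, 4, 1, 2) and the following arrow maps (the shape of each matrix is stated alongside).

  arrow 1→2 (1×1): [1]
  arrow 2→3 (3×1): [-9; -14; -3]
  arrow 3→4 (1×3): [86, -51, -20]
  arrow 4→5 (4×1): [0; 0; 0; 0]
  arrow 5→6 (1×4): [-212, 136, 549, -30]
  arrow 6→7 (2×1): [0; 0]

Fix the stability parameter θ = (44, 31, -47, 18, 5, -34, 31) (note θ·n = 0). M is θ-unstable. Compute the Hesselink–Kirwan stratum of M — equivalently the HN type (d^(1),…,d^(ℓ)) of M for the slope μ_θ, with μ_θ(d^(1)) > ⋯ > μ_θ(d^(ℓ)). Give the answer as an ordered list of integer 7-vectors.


Barcode: M ≅ I[1,3], I[3,3], I[3,4], I[5,5]^3, I[5,6], I[7,7]^2. HN layers by μ_θ (6 steps, strictly decreasing):
  μ^(1)=31; μ^(2)=18; μ^(3)=28/3; μ^(4)=5; μ^(5)=-29/2; μ^(6)=-47

((0, 0, 0, 0, 0, 0, 2); (0, 0, 0, 1, 0, 0, 0); (1, 1, 1, 0, 0, 0, 0); (0, 0, 0, 0, 3, 0, 0); (0, 0, 0, 0, 1, 1, 0); (0, 0, 2, 0, 0, 0, 0))


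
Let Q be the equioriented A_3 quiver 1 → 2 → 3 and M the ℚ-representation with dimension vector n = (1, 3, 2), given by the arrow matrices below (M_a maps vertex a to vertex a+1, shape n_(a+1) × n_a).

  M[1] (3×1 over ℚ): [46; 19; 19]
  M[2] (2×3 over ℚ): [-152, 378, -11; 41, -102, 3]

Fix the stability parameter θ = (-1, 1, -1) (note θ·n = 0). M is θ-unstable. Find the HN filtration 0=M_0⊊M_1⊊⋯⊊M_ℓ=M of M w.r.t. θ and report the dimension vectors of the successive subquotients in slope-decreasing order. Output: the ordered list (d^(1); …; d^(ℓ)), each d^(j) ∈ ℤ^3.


Interval decomposition of M: I[1,3], I[2,2], I[2,3].
HN type (ℓ=3): μ^(1)=1; μ^(2)=0; μ^(3)=-1

((0, 1, 0); (0, 2, 2); (1, 0, 0))


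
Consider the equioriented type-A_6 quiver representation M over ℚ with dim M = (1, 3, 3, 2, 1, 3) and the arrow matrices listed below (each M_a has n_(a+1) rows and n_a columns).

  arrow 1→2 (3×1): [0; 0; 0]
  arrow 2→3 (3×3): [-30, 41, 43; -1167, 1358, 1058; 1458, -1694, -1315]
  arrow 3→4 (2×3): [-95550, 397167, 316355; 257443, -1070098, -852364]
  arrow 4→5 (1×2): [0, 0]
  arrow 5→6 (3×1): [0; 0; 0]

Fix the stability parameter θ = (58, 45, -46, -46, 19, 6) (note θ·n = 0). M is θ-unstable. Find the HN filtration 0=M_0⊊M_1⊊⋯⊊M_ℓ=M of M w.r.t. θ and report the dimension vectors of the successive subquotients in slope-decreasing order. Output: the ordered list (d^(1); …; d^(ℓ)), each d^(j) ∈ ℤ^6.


Via rank(M_{q-1}∘⋯∘M_p): M ≅ I[1,1], I[2,3], I[2,4]^2, I[5,5], I[6,6]^3.
μ_θ-semistable layers: μ^(1)=58; μ^(2)=19; μ^(3)=6; μ^(4)=-1/2; μ^(5)=-47/3

((1, 0, 0, 0, 0, 0); (0, 0, 0, 0, 1, 0); (0, 0, 0, 0, 0, 3); (0, 1, 1, 0, 0, 0); (0, 2, 2, 2, 0, 0))


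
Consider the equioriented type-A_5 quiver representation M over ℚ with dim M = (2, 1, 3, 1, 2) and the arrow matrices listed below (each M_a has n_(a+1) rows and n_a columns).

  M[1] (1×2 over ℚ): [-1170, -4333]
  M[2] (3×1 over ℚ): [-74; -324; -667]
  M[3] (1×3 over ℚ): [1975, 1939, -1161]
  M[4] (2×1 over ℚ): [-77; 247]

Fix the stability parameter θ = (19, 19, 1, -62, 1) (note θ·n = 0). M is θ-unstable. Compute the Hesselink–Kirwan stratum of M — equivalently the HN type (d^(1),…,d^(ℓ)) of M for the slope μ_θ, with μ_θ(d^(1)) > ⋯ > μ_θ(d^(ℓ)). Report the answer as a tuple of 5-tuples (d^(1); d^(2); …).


Interval decomposition of M: I[1,1], I[1,5], I[3,3]^2, I[5,5].
HN type (ℓ=3): μ^(1)=19; μ^(2)=1; μ^(3)=-23/4

((1, 0, 0, 0, 0); (0, 0, 2, 0, 2); (1, 1, 1, 1, 0))


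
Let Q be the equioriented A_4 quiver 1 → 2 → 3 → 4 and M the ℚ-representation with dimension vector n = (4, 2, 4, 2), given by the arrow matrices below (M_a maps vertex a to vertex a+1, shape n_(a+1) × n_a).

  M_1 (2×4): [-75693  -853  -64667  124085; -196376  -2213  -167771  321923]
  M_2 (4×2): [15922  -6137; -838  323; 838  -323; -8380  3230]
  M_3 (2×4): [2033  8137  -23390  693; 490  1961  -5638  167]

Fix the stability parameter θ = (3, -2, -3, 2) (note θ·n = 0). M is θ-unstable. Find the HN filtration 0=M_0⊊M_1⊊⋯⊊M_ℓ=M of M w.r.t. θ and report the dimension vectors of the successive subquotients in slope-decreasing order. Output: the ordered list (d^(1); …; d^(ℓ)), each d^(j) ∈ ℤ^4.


Via rank(M_{q-1}∘⋯∘M_p): M ≅ I[1,1]^2, I[1,2], I[1,4], I[3,3]^2, I[3,4].
μ_θ-semistable layers: μ^(1)=3; μ^(2)=2; μ^(3)=1/2; μ^(4)=-2/3; μ^(5)=-3

((2, 0, 0, 0); (0, 0, 0, 2); (1, 1, 0, 0); (1, 1, 1, 0); (0, 0, 3, 0))


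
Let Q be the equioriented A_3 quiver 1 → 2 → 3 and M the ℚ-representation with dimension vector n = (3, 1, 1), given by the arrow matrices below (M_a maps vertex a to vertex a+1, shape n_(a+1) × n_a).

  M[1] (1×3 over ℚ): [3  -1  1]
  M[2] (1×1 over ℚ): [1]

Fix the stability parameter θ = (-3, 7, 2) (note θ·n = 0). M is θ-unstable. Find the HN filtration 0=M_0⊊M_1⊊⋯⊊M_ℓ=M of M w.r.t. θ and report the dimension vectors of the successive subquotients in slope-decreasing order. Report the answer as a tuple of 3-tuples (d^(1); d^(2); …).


Barcode: M ≅ I[1,1]^2, I[1,3]. HN layers by μ_θ (2 steps, strictly decreasing):
  μ^(1)=9/2; μ^(2)=-3

((0, 1, 1); (3, 0, 0))


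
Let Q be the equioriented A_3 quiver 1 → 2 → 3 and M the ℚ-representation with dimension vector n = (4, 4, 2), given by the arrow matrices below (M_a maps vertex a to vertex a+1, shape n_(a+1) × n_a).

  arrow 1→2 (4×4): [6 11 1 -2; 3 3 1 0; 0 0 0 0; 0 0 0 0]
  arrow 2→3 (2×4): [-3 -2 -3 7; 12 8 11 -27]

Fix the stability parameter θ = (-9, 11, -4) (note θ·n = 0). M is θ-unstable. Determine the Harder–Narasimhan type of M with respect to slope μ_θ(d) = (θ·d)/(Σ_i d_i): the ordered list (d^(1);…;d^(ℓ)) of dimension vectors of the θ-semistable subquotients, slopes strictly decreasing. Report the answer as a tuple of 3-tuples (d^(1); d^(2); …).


Barcode: M ≅ I[1,1]^2, I[1,2], I[1,3], I[2,2], I[2,3]. HN layers by μ_θ (3 steps, strictly decreasing):
  μ^(1)=11; μ^(2)=7/2; μ^(3)=-9

((0, 2, 0); (0, 2, 2); (4, 0, 0))


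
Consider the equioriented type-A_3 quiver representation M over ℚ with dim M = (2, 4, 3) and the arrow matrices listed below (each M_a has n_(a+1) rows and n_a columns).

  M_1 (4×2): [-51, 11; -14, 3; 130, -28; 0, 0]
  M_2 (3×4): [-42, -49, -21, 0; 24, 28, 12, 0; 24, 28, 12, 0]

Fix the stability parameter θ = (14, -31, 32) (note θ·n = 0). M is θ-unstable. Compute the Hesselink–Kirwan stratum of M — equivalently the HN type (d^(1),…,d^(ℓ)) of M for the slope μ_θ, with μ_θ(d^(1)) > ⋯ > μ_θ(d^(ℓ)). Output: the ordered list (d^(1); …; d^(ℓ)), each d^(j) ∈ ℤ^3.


Via rank(M_{q-1}∘⋯∘M_p): M ≅ I[1,2], I[1,3], I[2,2]^2, I[3,3]^2.
μ_θ-semistable layers: μ^(1)=32; μ^(2)=-17/2; μ^(3)=-31

((0, 0, 3); (2, 2, 0); (0, 2, 0))


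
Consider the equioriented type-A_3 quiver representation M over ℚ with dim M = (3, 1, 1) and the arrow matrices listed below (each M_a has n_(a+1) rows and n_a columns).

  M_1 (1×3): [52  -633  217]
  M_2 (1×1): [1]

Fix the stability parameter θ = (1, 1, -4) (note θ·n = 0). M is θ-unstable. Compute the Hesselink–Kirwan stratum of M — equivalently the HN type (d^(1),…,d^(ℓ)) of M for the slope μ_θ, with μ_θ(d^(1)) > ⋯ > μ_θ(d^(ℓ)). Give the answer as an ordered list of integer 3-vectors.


Barcode: M ≅ I[1,1]^2, I[1,3]. HN layers by μ_θ (2 steps, strictly decreasing):
  μ^(1)=1; μ^(2)=-2/3

((2, 0, 0); (1, 1, 1))


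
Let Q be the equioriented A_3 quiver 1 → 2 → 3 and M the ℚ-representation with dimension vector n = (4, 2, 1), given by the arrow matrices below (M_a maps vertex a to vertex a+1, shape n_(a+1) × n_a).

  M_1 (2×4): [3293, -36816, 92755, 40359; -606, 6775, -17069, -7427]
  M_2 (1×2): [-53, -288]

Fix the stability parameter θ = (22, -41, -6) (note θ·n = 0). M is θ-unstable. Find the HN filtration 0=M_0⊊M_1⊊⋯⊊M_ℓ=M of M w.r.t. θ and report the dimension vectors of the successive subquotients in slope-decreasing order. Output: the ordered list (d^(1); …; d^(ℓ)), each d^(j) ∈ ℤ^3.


Barcode: M ≅ I[1,1]^2, I[1,2], I[1,3]. HN layers by μ_θ (3 steps, strictly decreasing):
  μ^(1)=22; μ^(2)=-6; μ^(3)=-19/2

((2, 0, 0); (0, 0, 1); (2, 2, 0))


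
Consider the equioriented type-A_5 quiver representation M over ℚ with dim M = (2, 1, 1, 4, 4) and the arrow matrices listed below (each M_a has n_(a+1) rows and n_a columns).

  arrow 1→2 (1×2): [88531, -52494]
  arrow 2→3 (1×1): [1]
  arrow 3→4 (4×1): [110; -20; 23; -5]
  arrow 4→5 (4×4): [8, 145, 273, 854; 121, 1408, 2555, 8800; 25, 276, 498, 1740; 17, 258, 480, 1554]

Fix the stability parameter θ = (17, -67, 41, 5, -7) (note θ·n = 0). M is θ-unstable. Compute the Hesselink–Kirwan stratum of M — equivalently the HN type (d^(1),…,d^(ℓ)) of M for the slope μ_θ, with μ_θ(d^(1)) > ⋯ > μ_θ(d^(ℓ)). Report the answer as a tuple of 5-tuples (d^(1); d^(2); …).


Barcode: M ≅ I[1,1], I[1,5], I[4,5]^3. HN layers by μ_θ (4 steps, strictly decreasing):
  μ^(1)=17; μ^(2)=13; μ^(3)=-1; μ^(4)=-25

((1, 0, 0, 0, 0); (0, 0, 1, 1, 1); (0, 0, 0, 3, 3); (1, 1, 0, 0, 0))


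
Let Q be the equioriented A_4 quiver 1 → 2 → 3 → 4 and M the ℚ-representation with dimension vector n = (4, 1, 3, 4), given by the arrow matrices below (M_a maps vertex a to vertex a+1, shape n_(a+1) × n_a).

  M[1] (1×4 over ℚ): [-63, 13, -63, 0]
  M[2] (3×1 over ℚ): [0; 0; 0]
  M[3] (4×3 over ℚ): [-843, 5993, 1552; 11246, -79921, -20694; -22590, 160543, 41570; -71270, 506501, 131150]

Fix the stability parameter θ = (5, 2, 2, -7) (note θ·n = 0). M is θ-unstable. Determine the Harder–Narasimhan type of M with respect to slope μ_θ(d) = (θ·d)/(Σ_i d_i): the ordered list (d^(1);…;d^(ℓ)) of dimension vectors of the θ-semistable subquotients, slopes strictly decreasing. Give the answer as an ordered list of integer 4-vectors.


Interval decomposition of M: I[1,1]^3, I[1,2], I[3,3], I[3,4]^2, I[4,4]^2.
HN type (ℓ=5): μ^(1)=5; μ^(2)=7/2; μ^(3)=2; μ^(4)=-5/2; μ^(5)=-7

((3, 0, 0, 0); (1, 1, 0, 0); (0, 0, 1, 0); (0, 0, 2, 2); (0, 0, 0, 2))


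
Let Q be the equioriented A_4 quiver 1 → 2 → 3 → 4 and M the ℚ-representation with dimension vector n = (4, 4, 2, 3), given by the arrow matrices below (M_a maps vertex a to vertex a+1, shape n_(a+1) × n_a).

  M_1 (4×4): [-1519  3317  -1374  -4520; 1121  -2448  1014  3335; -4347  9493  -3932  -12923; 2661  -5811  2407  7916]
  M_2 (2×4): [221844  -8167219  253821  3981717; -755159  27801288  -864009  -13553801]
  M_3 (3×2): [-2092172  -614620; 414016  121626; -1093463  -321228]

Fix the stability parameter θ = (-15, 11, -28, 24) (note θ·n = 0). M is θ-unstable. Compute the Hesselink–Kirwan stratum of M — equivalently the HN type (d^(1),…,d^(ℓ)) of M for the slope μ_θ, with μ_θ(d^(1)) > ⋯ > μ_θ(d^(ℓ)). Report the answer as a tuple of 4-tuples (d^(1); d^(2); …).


Via rank(M_{q-1}∘⋯∘M_p): M ≅ I[1,2]^2, I[1,4]^2, I[4,4].
μ_θ-semistable layers: μ^(1)=24; μ^(2)=11; μ^(3)=-17/2; μ^(4)=-15

((0, 0, 0, 3); (0, 2, 0, 0); (0, 2, 2, 0); (4, 0, 0, 0))


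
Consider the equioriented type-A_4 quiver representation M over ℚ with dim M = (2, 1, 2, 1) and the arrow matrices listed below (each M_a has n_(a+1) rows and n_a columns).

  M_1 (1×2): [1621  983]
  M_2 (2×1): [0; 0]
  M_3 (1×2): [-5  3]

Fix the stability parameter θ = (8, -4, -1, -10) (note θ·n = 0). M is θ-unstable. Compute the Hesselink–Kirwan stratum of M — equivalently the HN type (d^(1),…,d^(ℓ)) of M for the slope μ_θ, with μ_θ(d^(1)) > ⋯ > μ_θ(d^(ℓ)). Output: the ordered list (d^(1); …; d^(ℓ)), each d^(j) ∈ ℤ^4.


Via rank(M_{q-1}∘⋯∘M_p): M ≅ I[1,1], I[1,2], I[3,3], I[3,4].
μ_θ-semistable layers: μ^(1)=8; μ^(2)=2; μ^(3)=-1; μ^(4)=-11/2

((1, 0, 0, 0); (1, 1, 0, 0); (0, 0, 1, 0); (0, 0, 1, 1))


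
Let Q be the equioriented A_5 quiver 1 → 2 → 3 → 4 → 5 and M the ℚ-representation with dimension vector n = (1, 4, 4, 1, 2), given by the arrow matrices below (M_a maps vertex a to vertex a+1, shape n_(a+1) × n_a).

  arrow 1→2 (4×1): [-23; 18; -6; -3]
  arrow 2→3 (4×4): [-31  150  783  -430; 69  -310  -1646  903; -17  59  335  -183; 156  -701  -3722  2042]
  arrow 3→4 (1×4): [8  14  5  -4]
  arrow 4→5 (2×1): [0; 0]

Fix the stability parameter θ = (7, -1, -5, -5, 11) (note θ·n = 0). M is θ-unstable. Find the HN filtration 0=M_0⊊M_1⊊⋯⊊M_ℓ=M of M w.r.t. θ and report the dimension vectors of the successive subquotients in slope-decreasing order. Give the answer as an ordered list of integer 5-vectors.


Barcode: M ≅ I[1,3], I[2,3]^2, I[2,4], I[5,5]^2. HN layers by μ_θ (4 steps, strictly decreasing):
  μ^(1)=11; μ^(2)=1/3; μ^(3)=-3; μ^(4)=-11/3

((0, 0, 0, 0, 2); (1, 1, 1, 0, 0); (0, 2, 2, 0, 0); (0, 1, 1, 1, 0))


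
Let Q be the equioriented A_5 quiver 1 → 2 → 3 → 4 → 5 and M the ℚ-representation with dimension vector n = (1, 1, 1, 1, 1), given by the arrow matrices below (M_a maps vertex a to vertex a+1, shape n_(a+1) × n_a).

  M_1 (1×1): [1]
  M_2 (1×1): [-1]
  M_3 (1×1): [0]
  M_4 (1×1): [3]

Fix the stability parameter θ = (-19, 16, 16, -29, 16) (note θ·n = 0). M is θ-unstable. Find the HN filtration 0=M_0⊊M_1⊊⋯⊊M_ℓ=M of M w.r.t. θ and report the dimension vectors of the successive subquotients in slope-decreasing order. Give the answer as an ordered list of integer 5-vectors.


Barcode: M ≅ I[1,3], I[4,5]. HN layers by μ_θ (3 steps, strictly decreasing):
  μ^(1)=16; μ^(2)=-19; μ^(3)=-29

((0, 1, 1, 0, 1); (1, 0, 0, 0, 0); (0, 0, 0, 1, 0))


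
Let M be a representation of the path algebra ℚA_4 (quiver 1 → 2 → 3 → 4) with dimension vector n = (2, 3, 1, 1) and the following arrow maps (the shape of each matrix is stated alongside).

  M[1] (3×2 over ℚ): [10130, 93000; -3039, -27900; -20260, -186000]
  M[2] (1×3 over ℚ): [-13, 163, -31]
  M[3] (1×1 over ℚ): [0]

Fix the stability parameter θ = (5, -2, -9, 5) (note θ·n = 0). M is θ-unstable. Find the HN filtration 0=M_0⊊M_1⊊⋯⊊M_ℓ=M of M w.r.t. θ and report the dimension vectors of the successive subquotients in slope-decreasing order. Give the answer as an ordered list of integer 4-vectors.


Interval decomposition of M: I[1,1], I[1,3], I[2,2]^2, I[4,4].
HN type (ℓ=2): μ^(1)=5; μ^(2)=-2

((1, 0, 0, 1); (1, 3, 1, 0))


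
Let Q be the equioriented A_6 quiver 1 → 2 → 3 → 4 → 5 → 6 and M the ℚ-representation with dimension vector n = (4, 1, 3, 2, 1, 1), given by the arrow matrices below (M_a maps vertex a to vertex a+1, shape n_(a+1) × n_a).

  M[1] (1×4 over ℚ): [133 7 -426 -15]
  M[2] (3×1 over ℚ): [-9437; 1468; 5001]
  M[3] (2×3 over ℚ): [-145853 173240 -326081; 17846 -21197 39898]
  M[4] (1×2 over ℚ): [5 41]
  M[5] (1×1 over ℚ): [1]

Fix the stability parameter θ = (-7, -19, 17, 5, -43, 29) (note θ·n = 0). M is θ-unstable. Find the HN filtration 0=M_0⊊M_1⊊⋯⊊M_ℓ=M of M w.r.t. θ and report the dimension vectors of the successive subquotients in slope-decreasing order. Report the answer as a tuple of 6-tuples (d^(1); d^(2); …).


Via rank(M_{q-1}∘⋯∘M_p): M ≅ I[1,1]^3, I[1,3], I[3,4], I[3,6].
μ_θ-semistable layers: μ^(1)=29; μ^(2)=17; μ^(3)=11; μ^(4)=-7; μ^(5)=-13

((0, 0, 0, 0, 0, 1); (0, 0, 1, 0, 0, 0); (0, 0, 1, 1, 0, 0); (3, 0, 1, 1, 1, 0); (1, 1, 0, 0, 0, 0))


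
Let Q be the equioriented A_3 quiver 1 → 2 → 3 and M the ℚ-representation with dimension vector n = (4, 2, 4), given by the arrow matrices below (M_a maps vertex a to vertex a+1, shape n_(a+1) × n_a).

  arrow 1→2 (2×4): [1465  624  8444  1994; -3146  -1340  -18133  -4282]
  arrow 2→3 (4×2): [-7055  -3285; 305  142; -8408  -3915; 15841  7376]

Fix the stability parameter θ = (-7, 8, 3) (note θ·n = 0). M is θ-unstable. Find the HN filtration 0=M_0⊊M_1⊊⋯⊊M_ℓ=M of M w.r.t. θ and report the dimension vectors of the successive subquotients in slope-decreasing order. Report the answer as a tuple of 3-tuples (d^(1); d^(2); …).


Via rank(M_{q-1}∘⋯∘M_p): M ≅ I[1,1]^2, I[1,3]^2, I[3,3]^2.
μ_θ-semistable layers: μ^(1)=11/2; μ^(2)=3; μ^(3)=-7

((0, 2, 2); (0, 0, 2); (4, 0, 0))


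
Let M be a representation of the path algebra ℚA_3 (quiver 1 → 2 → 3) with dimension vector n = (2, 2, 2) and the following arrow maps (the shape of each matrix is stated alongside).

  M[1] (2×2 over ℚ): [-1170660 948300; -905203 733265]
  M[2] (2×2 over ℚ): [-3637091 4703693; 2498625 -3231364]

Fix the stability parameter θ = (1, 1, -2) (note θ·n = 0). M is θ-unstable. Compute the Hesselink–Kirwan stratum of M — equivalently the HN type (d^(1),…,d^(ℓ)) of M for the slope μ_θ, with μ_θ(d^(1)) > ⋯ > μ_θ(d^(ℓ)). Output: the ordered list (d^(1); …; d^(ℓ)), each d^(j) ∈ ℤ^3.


Barcode: M ≅ I[1,1], I[1,3], I[2,3]. HN layers by μ_θ (3 steps, strictly decreasing):
  μ^(1)=1; μ^(2)=0; μ^(3)=-1/2

((1, 0, 0); (1, 1, 1); (0, 1, 1))


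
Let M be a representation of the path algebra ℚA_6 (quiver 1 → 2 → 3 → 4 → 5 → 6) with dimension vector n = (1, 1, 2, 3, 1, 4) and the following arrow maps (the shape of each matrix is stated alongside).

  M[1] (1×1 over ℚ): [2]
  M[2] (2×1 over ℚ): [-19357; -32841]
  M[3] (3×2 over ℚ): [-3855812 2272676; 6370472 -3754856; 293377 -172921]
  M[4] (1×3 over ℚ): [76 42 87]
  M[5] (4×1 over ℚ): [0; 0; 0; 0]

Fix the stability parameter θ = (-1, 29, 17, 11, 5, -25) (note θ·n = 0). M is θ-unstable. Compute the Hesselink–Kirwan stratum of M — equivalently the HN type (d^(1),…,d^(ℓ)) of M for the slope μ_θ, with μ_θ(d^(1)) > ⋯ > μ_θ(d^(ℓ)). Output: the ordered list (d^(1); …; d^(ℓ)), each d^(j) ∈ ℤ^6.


Barcode: M ≅ I[1,5], I[3,3], I[4,4]^2, I[6,6]^4. HN layers by μ_θ (5 steps, strictly decreasing):
  μ^(1)=17; μ^(2)=31/2; μ^(3)=11; μ^(4)=-1; μ^(5)=-25

((0, 0, 1, 0, 0, 0); (0, 1, 1, 1, 1, 0); (0, 0, 0, 2, 0, 0); (1, 0, 0, 0, 0, 0); (0, 0, 0, 0, 0, 4))


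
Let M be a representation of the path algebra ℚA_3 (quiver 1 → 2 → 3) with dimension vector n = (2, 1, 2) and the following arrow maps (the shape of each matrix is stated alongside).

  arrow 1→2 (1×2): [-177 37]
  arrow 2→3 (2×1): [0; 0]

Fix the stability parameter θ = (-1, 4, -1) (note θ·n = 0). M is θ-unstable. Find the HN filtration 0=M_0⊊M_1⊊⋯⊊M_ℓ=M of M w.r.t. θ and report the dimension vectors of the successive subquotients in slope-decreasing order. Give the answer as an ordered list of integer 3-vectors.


Barcode: M ≅ I[1,1], I[1,2], I[3,3]^2. HN layers by μ_θ (2 steps, strictly decreasing):
  μ^(1)=4; μ^(2)=-1

((0, 1, 0); (2, 0, 2))


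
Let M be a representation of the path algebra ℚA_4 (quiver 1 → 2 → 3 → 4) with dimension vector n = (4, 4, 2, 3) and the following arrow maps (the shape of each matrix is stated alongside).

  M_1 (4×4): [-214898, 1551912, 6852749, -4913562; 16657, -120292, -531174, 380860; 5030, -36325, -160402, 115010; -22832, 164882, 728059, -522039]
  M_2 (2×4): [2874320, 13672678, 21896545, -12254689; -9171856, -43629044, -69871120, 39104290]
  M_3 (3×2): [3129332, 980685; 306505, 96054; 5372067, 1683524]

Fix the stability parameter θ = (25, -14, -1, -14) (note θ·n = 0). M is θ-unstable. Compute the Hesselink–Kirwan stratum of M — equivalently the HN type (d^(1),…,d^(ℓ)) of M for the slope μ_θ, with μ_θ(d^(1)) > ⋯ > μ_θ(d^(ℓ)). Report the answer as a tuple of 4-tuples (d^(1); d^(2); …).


Interval decomposition of M: I[1,2]^2, I[1,4]^2, I[4,4].
HN type (ℓ=3): μ^(1)=11/2; μ^(2)=-1; μ^(3)=-14

((2, 2, 0, 0); (2, 2, 2, 2); (0, 0, 0, 1))


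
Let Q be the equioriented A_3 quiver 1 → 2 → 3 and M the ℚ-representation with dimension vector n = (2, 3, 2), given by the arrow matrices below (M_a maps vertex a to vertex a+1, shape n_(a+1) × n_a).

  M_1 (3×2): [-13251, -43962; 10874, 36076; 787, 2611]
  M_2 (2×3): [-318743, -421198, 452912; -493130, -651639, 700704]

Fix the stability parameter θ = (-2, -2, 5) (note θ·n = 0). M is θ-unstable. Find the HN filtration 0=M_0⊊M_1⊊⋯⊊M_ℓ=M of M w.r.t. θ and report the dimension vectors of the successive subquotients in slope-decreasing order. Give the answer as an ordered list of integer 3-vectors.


Barcode: M ≅ I[1,2], I[1,3], I[2,3]. HN layers by μ_θ (2 steps, strictly decreasing):
  μ^(1)=5; μ^(2)=-2

((0, 0, 2); (2, 3, 0))


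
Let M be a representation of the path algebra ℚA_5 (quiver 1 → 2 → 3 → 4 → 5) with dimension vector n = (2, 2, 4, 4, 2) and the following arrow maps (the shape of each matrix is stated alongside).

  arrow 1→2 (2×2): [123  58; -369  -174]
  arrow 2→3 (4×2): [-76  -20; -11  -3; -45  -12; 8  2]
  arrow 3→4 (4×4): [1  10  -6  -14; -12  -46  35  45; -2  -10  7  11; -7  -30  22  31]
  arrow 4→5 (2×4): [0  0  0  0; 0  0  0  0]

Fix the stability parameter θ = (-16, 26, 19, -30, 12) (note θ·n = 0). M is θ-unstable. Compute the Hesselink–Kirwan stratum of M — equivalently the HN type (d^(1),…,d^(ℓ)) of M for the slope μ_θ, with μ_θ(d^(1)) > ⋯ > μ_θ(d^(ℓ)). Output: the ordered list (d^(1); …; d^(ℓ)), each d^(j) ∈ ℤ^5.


Via rank(M_{q-1}∘⋯∘M_p): M ≅ I[1,1], I[1,4], I[2,4], I[3,3], I[3,4], I[4,4], I[5,5]^2.
μ_θ-semistable layers: μ^(1)=19; μ^(2)=12; μ^(3)=5; μ^(4)=-11/2; μ^(5)=-16; μ^(6)=-30

((0, 0, 1, 0, 0); (0, 0, 0, 0, 2); (0, 2, 2, 2, 0); (0, 0, 1, 1, 0); (2, 0, 0, 0, 0); (0, 0, 0, 1, 0))


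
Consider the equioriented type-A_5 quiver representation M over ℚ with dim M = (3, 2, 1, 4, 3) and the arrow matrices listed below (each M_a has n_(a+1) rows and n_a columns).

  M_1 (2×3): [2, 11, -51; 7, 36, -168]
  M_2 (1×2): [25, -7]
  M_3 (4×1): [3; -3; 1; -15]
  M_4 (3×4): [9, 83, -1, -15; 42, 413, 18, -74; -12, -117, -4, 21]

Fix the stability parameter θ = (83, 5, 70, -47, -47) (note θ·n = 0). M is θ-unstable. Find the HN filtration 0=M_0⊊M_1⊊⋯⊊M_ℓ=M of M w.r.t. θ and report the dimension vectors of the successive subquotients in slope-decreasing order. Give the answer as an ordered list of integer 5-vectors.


Interval decomposition of M: I[1,1], I[1,2], I[1,5], I[4,4], I[4,5]^2.
HN type (ℓ=4): μ^(1)=83; μ^(2)=44; μ^(3)=64/5; μ^(4)=-47

((1, 0, 0, 0, 0); (1, 1, 0, 0, 0); (1, 1, 1, 1, 1); (0, 0, 0, 3, 2))


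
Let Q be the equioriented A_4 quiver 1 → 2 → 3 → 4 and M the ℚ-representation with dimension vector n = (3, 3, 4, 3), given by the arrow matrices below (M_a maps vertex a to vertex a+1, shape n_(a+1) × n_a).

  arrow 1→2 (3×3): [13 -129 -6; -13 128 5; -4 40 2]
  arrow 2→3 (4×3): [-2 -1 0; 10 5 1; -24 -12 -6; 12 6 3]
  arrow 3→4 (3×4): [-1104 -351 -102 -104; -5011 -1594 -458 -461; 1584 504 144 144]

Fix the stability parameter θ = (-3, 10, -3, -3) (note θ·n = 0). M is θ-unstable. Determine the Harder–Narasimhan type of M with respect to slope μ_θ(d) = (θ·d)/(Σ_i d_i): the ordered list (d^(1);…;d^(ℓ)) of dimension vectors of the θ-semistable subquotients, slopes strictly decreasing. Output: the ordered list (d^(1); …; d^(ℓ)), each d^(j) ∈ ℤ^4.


Interval decomposition of M: I[1,2], I[1,3], I[1,4], I[3,3], I[3,4], I[4,4].
HN type (ℓ=4): μ^(1)=10; μ^(2)=7/2; μ^(3)=4/3; μ^(4)=-3

((0, 1, 0, 0); (0, 1, 1, 0); (0, 1, 1, 1); (3, 0, 2, 2))


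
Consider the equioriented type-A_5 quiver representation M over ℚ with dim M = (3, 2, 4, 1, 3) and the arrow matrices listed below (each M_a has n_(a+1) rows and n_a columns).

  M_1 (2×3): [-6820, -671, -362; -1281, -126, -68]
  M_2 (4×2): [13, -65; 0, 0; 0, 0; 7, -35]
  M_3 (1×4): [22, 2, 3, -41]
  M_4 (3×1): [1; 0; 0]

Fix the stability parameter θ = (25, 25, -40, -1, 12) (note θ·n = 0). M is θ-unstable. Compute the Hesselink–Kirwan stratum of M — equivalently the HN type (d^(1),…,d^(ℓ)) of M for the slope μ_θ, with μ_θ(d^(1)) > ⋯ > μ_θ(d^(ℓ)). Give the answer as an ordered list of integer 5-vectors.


Barcode: M ≅ I[1,1], I[1,2], I[1,5], I[3,3]^3, I[5,5]^2. HN layers by μ_θ (4 steps, strictly decreasing):
  μ^(1)=25; μ^(2)=12; μ^(3)=9/4; μ^(4)=-40

((2, 1, 0, 0, 0); (0, 0, 0, 0, 3); (1, 1, 1, 1, 0); (0, 0, 3, 0, 0))


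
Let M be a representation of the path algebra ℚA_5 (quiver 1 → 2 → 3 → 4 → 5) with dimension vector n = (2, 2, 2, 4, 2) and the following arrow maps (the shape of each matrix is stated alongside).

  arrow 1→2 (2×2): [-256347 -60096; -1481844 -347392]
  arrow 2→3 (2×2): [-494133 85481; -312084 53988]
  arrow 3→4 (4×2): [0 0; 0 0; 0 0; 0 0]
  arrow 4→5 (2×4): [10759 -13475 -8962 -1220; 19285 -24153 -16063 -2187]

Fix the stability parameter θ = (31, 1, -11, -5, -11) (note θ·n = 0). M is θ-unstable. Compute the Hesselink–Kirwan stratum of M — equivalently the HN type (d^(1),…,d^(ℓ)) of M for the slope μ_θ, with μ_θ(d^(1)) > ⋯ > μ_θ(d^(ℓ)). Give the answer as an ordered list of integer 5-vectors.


Interval decomposition of M: I[1,1], I[1,3], I[2,2], I[3,3], I[4,4]^2, I[4,5]^2.
HN type (ℓ=6): μ^(1)=31; μ^(2)=7; μ^(3)=1; μ^(4)=-5; μ^(5)=-8; μ^(6)=-11

((1, 0, 0, 0, 0); (1, 1, 1, 0, 0); (0, 1, 0, 0, 0); (0, 0, 0, 2, 0); (0, 0, 0, 2, 2); (0, 0, 1, 0, 0))


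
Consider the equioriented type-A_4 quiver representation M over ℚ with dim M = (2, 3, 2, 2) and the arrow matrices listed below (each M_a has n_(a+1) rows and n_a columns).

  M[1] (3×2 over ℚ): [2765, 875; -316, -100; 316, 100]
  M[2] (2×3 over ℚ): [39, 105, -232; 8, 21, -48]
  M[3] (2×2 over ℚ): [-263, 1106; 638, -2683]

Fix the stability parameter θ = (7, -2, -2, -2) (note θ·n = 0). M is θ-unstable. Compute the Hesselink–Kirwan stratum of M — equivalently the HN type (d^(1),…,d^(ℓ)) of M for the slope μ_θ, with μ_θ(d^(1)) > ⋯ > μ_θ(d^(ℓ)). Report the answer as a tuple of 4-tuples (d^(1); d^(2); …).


Interval decomposition of M: I[1,1], I[1,4], I[2,2], I[2,4].
HN type (ℓ=3): μ^(1)=7; μ^(2)=1/4; μ^(3)=-2

((1, 0, 0, 0); (1, 1, 1, 1); (0, 2, 1, 1))


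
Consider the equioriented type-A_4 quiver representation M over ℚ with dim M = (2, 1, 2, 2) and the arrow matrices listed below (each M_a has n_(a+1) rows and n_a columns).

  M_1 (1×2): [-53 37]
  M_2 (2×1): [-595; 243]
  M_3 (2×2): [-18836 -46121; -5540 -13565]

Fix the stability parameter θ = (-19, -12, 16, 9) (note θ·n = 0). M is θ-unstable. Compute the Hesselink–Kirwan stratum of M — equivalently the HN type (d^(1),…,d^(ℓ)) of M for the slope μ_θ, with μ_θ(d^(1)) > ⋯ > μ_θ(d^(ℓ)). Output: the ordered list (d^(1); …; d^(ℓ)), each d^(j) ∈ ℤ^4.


Interval decomposition of M: I[1,1], I[1,4], I[3,3], I[4,4].
HN type (ℓ=5): μ^(1)=16; μ^(2)=25/2; μ^(3)=9; μ^(4)=-12; μ^(5)=-19

((0, 0, 1, 0); (0, 0, 1, 1); (0, 0, 0, 1); (0, 1, 0, 0); (2, 0, 0, 0))


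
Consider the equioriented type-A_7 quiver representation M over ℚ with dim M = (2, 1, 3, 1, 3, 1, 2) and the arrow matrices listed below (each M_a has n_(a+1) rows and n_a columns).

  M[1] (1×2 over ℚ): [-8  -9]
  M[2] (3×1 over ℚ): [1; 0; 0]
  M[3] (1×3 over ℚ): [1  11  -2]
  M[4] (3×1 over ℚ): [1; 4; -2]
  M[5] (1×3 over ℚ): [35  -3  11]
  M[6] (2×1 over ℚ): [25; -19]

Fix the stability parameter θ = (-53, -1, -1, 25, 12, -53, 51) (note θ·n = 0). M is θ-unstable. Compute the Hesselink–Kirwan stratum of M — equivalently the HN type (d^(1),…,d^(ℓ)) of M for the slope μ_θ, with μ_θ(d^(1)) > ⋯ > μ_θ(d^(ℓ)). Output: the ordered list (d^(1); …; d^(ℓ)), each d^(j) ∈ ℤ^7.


Via rank(M_{q-1}∘⋯∘M_p): M ≅ I[1,1], I[1,7], I[3,3]^2, I[5,5]^2, I[7,7].
μ_θ-semistable layers: μ^(1)=51; μ^(2)=12; μ^(3)=-1; μ^(4)=-18/5; μ^(5)=-53

((0, 0, 0, 0, 0, 0, 2); (0, 0, 0, 0, 2, 0, 0); (0, 0, 2, 0, 0, 0, 0); (0, 1, 1, 1, 1, 1, 0); (2, 0, 0, 0, 0, 0, 0))


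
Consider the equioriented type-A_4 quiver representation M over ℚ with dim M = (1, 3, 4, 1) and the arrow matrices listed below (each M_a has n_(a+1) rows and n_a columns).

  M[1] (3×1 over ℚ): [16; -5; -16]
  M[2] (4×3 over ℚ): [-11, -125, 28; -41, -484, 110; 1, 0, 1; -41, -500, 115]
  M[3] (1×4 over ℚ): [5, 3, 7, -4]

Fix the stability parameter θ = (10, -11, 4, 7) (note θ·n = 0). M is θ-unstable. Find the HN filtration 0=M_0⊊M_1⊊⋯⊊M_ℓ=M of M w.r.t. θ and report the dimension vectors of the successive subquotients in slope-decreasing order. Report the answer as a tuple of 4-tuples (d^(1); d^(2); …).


Via rank(M_{q-1}∘⋯∘M_p): M ≅ I[1,4], I[2,3]^2, I[3,3].
μ_θ-semistable layers: μ^(1)=7; μ^(2)=4; μ^(3)=-1/2; μ^(4)=-11

((0, 0, 0, 1); (0, 0, 4, 0); (1, 1, 0, 0); (0, 2, 0, 0))


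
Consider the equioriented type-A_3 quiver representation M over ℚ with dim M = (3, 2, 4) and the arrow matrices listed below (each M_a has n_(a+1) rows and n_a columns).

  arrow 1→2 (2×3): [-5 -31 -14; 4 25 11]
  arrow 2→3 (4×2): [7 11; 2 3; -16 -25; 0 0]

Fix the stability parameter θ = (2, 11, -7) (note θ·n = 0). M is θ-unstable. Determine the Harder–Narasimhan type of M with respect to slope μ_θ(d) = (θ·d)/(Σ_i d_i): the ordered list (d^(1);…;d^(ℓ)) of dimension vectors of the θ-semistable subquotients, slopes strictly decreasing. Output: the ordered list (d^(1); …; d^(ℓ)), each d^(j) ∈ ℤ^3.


Via rank(M_{q-1}∘⋯∘M_p): M ≅ I[1,1], I[1,3]^2, I[3,3]^2.
μ_θ-semistable layers: μ^(1)=2; μ^(2)=-7

((3, 2, 2); (0, 0, 2))


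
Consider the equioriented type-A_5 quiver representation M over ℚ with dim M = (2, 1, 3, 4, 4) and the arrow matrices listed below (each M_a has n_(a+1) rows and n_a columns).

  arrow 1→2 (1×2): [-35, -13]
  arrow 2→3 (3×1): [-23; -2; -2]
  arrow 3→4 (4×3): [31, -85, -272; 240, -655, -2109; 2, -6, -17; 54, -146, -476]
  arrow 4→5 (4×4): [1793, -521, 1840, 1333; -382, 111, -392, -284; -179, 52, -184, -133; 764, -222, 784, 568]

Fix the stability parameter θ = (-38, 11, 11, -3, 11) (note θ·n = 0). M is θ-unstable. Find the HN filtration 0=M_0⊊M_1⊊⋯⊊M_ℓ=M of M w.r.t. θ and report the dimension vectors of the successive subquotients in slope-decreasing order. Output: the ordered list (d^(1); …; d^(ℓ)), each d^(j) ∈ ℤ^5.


Barcode: M ≅ I[1,1], I[1,5], I[3,4], I[3,5], I[4,4], I[5,5]^2. HN layers by μ_θ (5 steps, strictly decreasing):
  μ^(1)=11; μ^(2)=19/3; μ^(3)=4; μ^(4)=-3; μ^(5)=-38

((0, 0, 0, 0, 4); (0, 1, 1, 1, 0); (0, 0, 2, 2, 0); (0, 0, 0, 1, 0); (2, 0, 0, 0, 0))


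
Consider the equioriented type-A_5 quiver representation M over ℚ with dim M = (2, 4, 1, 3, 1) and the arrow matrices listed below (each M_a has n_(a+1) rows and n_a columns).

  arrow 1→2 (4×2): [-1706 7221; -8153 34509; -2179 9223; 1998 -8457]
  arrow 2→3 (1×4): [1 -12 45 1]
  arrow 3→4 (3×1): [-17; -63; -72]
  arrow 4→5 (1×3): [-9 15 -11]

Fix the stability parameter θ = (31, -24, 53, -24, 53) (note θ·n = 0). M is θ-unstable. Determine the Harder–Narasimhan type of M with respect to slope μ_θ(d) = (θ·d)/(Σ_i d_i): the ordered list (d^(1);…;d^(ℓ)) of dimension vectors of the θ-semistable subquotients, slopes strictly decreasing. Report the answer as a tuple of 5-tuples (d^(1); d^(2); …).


Via rank(M_{q-1}∘⋯∘M_p): M ≅ I[1,2], I[1,4], I[2,2]^2, I[4,4], I[4,5].
μ_θ-semistable layers: μ^(1)=53; μ^(2)=29/2; μ^(3)=7/2; μ^(4)=-24

((0, 0, 0, 0, 1); (0, 0, 1, 1, 0); (2, 2, 0, 0, 0); (0, 2, 0, 2, 0))


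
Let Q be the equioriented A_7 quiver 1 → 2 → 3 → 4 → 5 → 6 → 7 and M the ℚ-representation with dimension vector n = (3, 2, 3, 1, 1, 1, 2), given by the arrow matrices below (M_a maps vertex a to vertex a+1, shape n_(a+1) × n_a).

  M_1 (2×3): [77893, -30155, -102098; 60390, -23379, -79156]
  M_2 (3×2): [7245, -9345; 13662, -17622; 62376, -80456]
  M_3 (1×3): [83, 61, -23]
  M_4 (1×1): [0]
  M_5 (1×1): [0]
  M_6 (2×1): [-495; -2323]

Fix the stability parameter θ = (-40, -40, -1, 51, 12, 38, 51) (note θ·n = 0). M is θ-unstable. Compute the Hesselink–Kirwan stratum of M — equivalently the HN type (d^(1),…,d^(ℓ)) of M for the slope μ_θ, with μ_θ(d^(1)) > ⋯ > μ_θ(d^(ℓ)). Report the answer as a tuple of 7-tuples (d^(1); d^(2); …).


Barcode: M ≅ I[1,1], I[1,2], I[1,4], I[3,3]^2, I[5,5], I[6,7], I[7,7]. HN layers by μ_θ (5 steps, strictly decreasing):
  μ^(1)=51; μ^(2)=38; μ^(3)=12; μ^(4)=-1; μ^(5)=-40

((0, 0, 0, 1, 0, 0, 2); (0, 0, 0, 0, 0, 1, 0); (0, 0, 0, 0, 1, 0, 0); (0, 0, 3, 0, 0, 0, 0); (3, 2, 0, 0, 0, 0, 0))


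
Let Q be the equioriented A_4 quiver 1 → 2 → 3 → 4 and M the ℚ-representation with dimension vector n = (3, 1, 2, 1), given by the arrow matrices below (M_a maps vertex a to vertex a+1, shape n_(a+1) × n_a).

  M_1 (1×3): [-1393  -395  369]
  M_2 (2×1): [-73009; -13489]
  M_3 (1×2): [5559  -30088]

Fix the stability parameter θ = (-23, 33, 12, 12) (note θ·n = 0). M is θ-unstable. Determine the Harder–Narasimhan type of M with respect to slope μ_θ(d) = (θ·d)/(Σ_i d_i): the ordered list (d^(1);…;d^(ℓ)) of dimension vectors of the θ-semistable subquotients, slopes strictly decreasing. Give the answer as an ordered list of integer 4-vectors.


Interval decomposition of M: I[1,1]^2, I[1,4], I[3,3].
HN type (ℓ=3): μ^(1)=19; μ^(2)=12; μ^(3)=-23

((0, 1, 1, 1); (0, 0, 1, 0); (3, 0, 0, 0))


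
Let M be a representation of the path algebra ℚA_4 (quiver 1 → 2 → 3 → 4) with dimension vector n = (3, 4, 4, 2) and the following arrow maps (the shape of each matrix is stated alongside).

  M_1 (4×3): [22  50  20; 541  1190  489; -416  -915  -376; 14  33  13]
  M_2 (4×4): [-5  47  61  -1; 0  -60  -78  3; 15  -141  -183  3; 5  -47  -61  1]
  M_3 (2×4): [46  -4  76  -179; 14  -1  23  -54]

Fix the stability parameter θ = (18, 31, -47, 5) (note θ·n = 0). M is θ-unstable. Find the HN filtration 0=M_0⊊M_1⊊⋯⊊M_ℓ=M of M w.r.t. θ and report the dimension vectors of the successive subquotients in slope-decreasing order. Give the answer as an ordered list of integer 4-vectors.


Interval decomposition of M: I[1,2], I[1,4]^2, I[2,2], I[3,3]^2.
HN type (ℓ=5): μ^(1)=31; μ^(2)=18; μ^(3)=5; μ^(4)=2/3; μ^(5)=-47

((0, 2, 0, 0); (1, 0, 0, 0); (0, 0, 0, 2); (2, 2, 2, 0); (0, 0, 2, 0))
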